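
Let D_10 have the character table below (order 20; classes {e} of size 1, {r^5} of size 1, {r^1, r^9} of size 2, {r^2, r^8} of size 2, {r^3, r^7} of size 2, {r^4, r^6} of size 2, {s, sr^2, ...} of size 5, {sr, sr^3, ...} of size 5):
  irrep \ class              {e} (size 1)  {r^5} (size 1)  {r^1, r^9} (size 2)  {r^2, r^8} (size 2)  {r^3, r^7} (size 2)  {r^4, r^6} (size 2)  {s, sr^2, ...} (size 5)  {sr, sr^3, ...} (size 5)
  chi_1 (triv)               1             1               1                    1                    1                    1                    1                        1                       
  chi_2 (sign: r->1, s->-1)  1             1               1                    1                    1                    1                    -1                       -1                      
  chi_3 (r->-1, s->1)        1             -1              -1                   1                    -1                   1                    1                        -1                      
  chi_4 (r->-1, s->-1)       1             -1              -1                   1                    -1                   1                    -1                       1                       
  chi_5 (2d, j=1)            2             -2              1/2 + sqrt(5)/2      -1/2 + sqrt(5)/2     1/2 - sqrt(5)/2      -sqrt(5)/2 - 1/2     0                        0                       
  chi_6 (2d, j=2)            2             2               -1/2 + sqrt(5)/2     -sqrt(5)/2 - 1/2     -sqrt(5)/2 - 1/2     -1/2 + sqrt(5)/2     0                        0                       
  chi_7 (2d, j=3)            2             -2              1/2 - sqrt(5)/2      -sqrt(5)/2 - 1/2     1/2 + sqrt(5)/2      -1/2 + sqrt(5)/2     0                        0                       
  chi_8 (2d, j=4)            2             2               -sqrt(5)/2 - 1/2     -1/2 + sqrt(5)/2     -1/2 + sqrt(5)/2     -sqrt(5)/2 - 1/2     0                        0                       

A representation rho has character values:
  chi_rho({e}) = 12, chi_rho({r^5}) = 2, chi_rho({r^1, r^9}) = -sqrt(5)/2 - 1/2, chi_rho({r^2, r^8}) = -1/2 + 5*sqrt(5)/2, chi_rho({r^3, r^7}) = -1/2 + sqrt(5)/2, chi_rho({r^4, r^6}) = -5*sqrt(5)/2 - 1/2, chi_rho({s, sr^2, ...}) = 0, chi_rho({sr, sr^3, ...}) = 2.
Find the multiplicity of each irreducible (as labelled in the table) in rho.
Multiplicities: chi_1: 1, chi_2: 0, chi_3: 0, chi_4: 1, chi_5: 2, chi_6: 0, chi_7: 0, chi_8: 3.

Solution. Use <chi_rho, chi> = (1/|G|) sum_C |C| * chi_rho(C) * conj(chi(C)) with |G| = 20 for each irreducible chi in the table:
  <chi_rho, chi_1> = (1/20)[1*(12)*conj(1) + 1*(2)*conj(1) + 2*(-sqrt(5)/2 - 1/2)*conj(1) + 2*(-1/2 + 5*sqrt(5)/2)*conj(1) + 2*(-1/2 + sqrt(5)/2)*conj(1) + 2*(-5*sqrt(5)/2 - 1/2)*conj(1) + 5*(0)*conj(1) + 5*(2)*conj(1)]
      = (1/20)[(12) + (2) + (-sqrt(5) - 1) + (-1 + 5*sqrt(5)) + (-1 + sqrt(5)) + (-5*sqrt(5) - 1) + (0) + (10)] = 20/20 = 1
  <chi_rho, chi_2> = (1/20)[1*(12)*conj(1) + 1*(2)*conj(1) + 2*(-sqrt(5)/2 - 1/2)*conj(1) + 2*(-1/2 + 5*sqrt(5)/2)*conj(1) + 2*(-1/2 + sqrt(5)/2)*conj(1) + 2*(-5*sqrt(5)/2 - 1/2)*conj(1) + 5*(0)*conj(-1) + 5*(2)*conj(-1)]
      = (1/20)[(12) + (2) + (-sqrt(5) - 1) + (-1 + 5*sqrt(5)) + (-1 + sqrt(5)) + (-5*sqrt(5) - 1) + (0) + (-10)] = 0/20 = 0
  <chi_rho, chi_3> = (1/20)[1*(12)*conj(1) + 1*(2)*conj(-1) + 2*(-sqrt(5)/2 - 1/2)*conj(-1) + 2*(-1/2 + 5*sqrt(5)/2)*conj(1) + 2*(-1/2 + sqrt(5)/2)*conj(-1) + 2*(-5*sqrt(5)/2 - 1/2)*conj(1) + 5*(0)*conj(1) + 5*(2)*conj(-1)]
      = (1/20)[(12) + (-2) + (1 + sqrt(5)) + (-1 + 5*sqrt(5)) + (1 - sqrt(5)) + (-5*sqrt(5) - 1) + (0) + (-10)] = 0/20 = 0
  <chi_rho, chi_4> = (1/20)[1*(12)*conj(1) + 1*(2)*conj(-1) + 2*(-sqrt(5)/2 - 1/2)*conj(-1) + 2*(-1/2 + 5*sqrt(5)/2)*conj(1) + 2*(-1/2 + sqrt(5)/2)*conj(-1) + 2*(-5*sqrt(5)/2 - 1/2)*conj(1) + 5*(0)*conj(-1) + 5*(2)*conj(1)]
      = (1/20)[(12) + (-2) + (1 + sqrt(5)) + (-1 + 5*sqrt(5)) + (1 - sqrt(5)) + (-5*sqrt(5) - 1) + (0) + (10)] = 20/20 = 1
  <chi_rho, chi_5> = (1/20)[1*(12)*conj(2) + 1*(2)*conj(-2) + 2*(-sqrt(5)/2 - 1/2)*conj(1/2 + sqrt(5)/2) + 2*(-1/2 + 5*sqrt(5)/2)*conj(-1/2 + sqrt(5)/2) + 2*(-1/2 + sqrt(5)/2)*conj(1/2 - sqrt(5)/2) + 2*(-5*sqrt(5)/2 - 1/2)*conj(-sqrt(5)/2 - 1/2) + 5*(0)*conj(0) + 5*(2)*conj(0)]
      = (1/20)[(24) + (-4) + (-3 - sqrt(5)) + (13 - 3*sqrt(5)) + (-3 + sqrt(5)) + (3*sqrt(5) + 13) + (0) + (0)] = 40/20 = 2
  <chi_rho, chi_6> = (1/20)[1*(12)*conj(2) + 1*(2)*conj(2) + 2*(-sqrt(5)/2 - 1/2)*conj(-1/2 + sqrt(5)/2) + 2*(-1/2 + 5*sqrt(5)/2)*conj(-sqrt(5)/2 - 1/2) + 2*(-1/2 + sqrt(5)/2)*conj(-sqrt(5)/2 - 1/2) + 2*(-5*sqrt(5)/2 - 1/2)*conj(-1/2 + sqrt(5)/2) + 5*(0)*conj(0) + 5*(2)*conj(0)]
      = (1/20)[(24) + (4) + (-2) + (-12 - 2*sqrt(5)) + (-2) + (-12 + 2*sqrt(5)) + (0) + (0)] = 0/20 = 0
  <chi_rho, chi_7> = (1/20)[1*(12)*conj(2) + 1*(2)*conj(-2) + 2*(-sqrt(5)/2 - 1/2)*conj(1/2 - sqrt(5)/2) + 2*(-1/2 + 5*sqrt(5)/2)*conj(-sqrt(5)/2 - 1/2) + 2*(-1/2 + sqrt(5)/2)*conj(1/2 + sqrt(5)/2) + 2*(-5*sqrt(5)/2 - 1/2)*conj(-1/2 + sqrt(5)/2) + 5*(0)*conj(0) + 5*(2)*conj(0)]
      = (1/20)[(24) + (-4) + (2) + (-12 - 2*sqrt(5)) + (2) + (-12 + 2*sqrt(5)) + (0) + (0)] = 0/20 = 0
  <chi_rho, chi_8> = (1/20)[1*(12)*conj(2) + 1*(2)*conj(2) + 2*(-sqrt(5)/2 - 1/2)*conj(-sqrt(5)/2 - 1/2) + 2*(-1/2 + 5*sqrt(5)/2)*conj(-1/2 + sqrt(5)/2) + 2*(-1/2 + sqrt(5)/2)*conj(-1/2 + sqrt(5)/2) + 2*(-5*sqrt(5)/2 - 1/2)*conj(-sqrt(5)/2 - 1/2) + 5*(0)*conj(0) + 5*(2)*conj(0)]
      = (1/20)[(24) + (4) + (sqrt(5) + 3) + (13 - 3*sqrt(5)) + (3 - sqrt(5)) + (3*sqrt(5) + 13) + (0) + (0)] = 60/20 = 3
Dimension check: dim(rho) = sum (mult * dim) = 1*1 + 0*1 + 0*1 + 1*1 + 2*2 + 0*2 + 0*2 + 3*2 = 12 = chi_rho(e) = 12.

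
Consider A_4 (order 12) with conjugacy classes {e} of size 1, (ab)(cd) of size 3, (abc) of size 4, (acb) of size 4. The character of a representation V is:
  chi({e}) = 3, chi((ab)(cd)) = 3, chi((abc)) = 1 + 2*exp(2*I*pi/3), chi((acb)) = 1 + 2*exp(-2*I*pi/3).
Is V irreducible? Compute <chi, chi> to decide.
Not irreducible (reducible): <chi, chi> = 5 > 1.

Proof sketch: <chi, chi> = (1/|G|) sum_C |C| * |chi(C)|^2 = (1/12)[1*|3|^2 + 3*|3|^2 + 4*|1 + 2*exp(2*I*pi/3)|^2 + 4*|1 + 2*exp(-2*I*pi/3)|^2]
  = (1/12)[(9) + (27) + (12) + (12)] = 60/12 = 5.
(Exp terms are combined using exp(i*s)*conj(exp(i*t)) = exp(i*(s-t)), and sums of them are collapsed using the identity that for every m > 1 the m distinct m-th roots of unity sum to 0, e.g. 1 + exp(2*I*pi/3) + exp(-2*I*pi/3) = 0.)
A character is irreducible iff <chi, chi> = 1, so this representation is reducible.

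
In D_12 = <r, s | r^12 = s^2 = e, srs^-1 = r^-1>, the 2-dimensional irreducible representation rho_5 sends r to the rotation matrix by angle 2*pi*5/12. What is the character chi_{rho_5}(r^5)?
chi_{rho_5}(r^5) = 2*cos(2*pi*5*5/12) = sqrt(3)

rho_5(r^5) is rotation by angle 2*pi*5*5/12, whose trace is 2*cos(2*pi*5*5/12) = sqrt(3).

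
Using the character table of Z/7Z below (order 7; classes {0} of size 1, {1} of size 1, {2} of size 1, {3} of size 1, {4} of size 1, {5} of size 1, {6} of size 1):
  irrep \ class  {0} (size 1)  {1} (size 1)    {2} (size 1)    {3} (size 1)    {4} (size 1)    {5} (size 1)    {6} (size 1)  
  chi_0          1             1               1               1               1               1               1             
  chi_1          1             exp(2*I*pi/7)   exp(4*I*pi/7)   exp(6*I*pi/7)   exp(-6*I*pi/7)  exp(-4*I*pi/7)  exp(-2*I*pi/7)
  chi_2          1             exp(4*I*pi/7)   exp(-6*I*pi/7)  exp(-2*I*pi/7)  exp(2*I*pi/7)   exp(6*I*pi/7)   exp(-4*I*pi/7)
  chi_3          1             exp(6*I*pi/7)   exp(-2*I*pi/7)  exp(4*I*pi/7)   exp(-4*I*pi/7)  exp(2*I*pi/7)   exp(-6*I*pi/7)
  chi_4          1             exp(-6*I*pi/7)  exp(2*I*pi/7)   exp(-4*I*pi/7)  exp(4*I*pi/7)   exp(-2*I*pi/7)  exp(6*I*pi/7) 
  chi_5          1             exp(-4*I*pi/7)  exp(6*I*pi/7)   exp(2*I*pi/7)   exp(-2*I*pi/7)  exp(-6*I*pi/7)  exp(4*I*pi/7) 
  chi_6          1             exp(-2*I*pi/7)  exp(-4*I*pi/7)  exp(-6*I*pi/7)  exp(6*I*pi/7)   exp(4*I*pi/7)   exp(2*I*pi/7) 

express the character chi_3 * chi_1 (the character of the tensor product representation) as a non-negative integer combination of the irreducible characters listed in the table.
chi_3 tensor chi_1 = chi_4 (all other irreducibles have multiplicity 0).

Explanation: The character of a tensor product is the pointwise product (chi_3 * chi_1)(C) = chi_3(C) * chi_1(C):
  {0}: (1)*(1), {1}: (exp(6*I*pi/7))*(exp(2*I*pi/7)), {2}: (exp(-2*I*pi/7))*(exp(4*I*pi/7)), {3}: (exp(4*I*pi/7))*(exp(6*I*pi/7)), {4}: (exp(-4*I*pi/7))*(exp(-6*I*pi/7)), {5}: (exp(2*I*pi/7))*(exp(-4*I*pi/7)), {6}: (exp(-6*I*pi/7))*(exp(-2*I*pi/7))
so (chi_3 * chi_1) takes values
  {0} -> 1, {1} -> exp(-6*I*pi/7), {2} -> exp(2*I*pi/7), {3} -> exp(-4*I*pi/7), {4} -> exp(4*I*pi/7), {5} -> exp(-2*I*pi/7), {6} -> exp(6*I*pi/7).
Now take the inner product of this character with each irreducible chi from the table, <chi_3*chi_1, chi> = (1/7) sum_C |C| (chi_3*chi_1)(C) conj(chi(C)):
  <chi_3*chi_1, chi_0> = (1/7)[1*(1)*conj(1) + 1*(exp(-6*I*pi/7))*conj(1) + 1*(exp(2*I*pi/7))*conj(1) + 1*(exp(-4*I*pi/7))*conj(1) + 1*(exp(4*I*pi/7))*conj(1) + 1*(exp(-2*I*pi/7))*conj(1) + 1*(exp(6*I*pi/7))*conj(1)]
      = (1/7)[(1) + (exp(-6*I*pi/7)) + (exp(2*I*pi/7)) + (exp(-4*I*pi/7)) + (exp(4*I*pi/7)) + (exp(-2*I*pi/7)) + (exp(6*I*pi/7))] = 0/7 = 0
  <chi_3*chi_1, chi_1> = (1/7)[1*(1)*conj(1) + 1*(exp(-6*I*pi/7))*conj(exp(2*I*pi/7)) + 1*(exp(2*I*pi/7))*conj(exp(4*I*pi/7)) + 1*(exp(-4*I*pi/7))*conj(exp(6*I*pi/7)) + 1*(exp(4*I*pi/7))*conj(exp(-6*I*pi/7)) + 1*(exp(-2*I*pi/7))*conj(exp(-4*I*pi/7)) + 1*(exp(6*I*pi/7))*conj(exp(-2*I*pi/7))]
      = (1/7)[(1) + (exp(6*I*pi/7)) + (exp(-2*I*pi/7)) + (exp(4*I*pi/7)) + (exp(-4*I*pi/7)) + (exp(2*I*pi/7)) + (exp(-6*I*pi/7))] = 0/7 = 0
  <chi_3*chi_1, chi_2> = (1/7)[1*(1)*conj(1) + 1*(exp(-6*I*pi/7))*conj(exp(4*I*pi/7)) + 1*(exp(2*I*pi/7))*conj(exp(-6*I*pi/7)) + 1*(exp(-4*I*pi/7))*conj(exp(-2*I*pi/7)) + 1*(exp(4*I*pi/7))*conj(exp(2*I*pi/7)) + 1*(exp(-2*I*pi/7))*conj(exp(6*I*pi/7)) + 1*(exp(6*I*pi/7))*conj(exp(-4*I*pi/7))]
      = (1/7)[(1) + (exp(4*I*pi/7)) + (exp(-6*I*pi/7)) + (exp(-2*I*pi/7)) + (exp(2*I*pi/7)) + (exp(6*I*pi/7)) + (exp(-4*I*pi/7))] = 0/7 = 0
  <chi_3*chi_1, chi_3> = (1/7)[1*(1)*conj(1) + 1*(exp(-6*I*pi/7))*conj(exp(6*I*pi/7)) + 1*(exp(2*I*pi/7))*conj(exp(-2*I*pi/7)) + 1*(exp(-4*I*pi/7))*conj(exp(4*I*pi/7)) + 1*(exp(4*I*pi/7))*conj(exp(-4*I*pi/7)) + 1*(exp(-2*I*pi/7))*conj(exp(2*I*pi/7)) + 1*(exp(6*I*pi/7))*conj(exp(-6*I*pi/7))]
      = (1/7)[(1) + (exp(2*I*pi/7)) + (exp(4*I*pi/7)) + (exp(6*I*pi/7)) + (exp(-6*I*pi/7)) + (exp(-4*I*pi/7)) + (exp(-2*I*pi/7))] = 0/7 = 0
  <chi_3*chi_1, chi_4> = (1/7)[1*(1)*conj(1) + 1*(exp(-6*I*pi/7))*conj(exp(-6*I*pi/7)) + 1*(exp(2*I*pi/7))*conj(exp(2*I*pi/7)) + 1*(exp(-4*I*pi/7))*conj(exp(-4*I*pi/7)) + 1*(exp(4*I*pi/7))*conj(exp(4*I*pi/7)) + 1*(exp(-2*I*pi/7))*conj(exp(-2*I*pi/7)) + 1*(exp(6*I*pi/7))*conj(exp(6*I*pi/7))]
      = (1/7)[(1) + (1) + (1) + (1) + (1) + (1) + (1)] = 7/7 = 1
  <chi_3*chi_1, chi_5> = (1/7)[1*(1)*conj(1) + 1*(exp(-6*I*pi/7))*conj(exp(-4*I*pi/7)) + 1*(exp(2*I*pi/7))*conj(exp(6*I*pi/7)) + 1*(exp(-4*I*pi/7))*conj(exp(2*I*pi/7)) + 1*(exp(4*I*pi/7))*conj(exp(-2*I*pi/7)) + 1*(exp(-2*I*pi/7))*conj(exp(-6*I*pi/7)) + 1*(exp(6*I*pi/7))*conj(exp(4*I*pi/7))]
      = (1/7)[(1) + (exp(-2*I*pi/7)) + (exp(-4*I*pi/7)) + (exp(-6*I*pi/7)) + (exp(6*I*pi/7)) + (exp(4*I*pi/7)) + (exp(2*I*pi/7))] = 0/7 = 0
  <chi_3*chi_1, chi_6> = (1/7)[1*(1)*conj(1) + 1*(exp(-6*I*pi/7))*conj(exp(-2*I*pi/7)) + 1*(exp(2*I*pi/7))*conj(exp(-4*I*pi/7)) + 1*(exp(-4*I*pi/7))*conj(exp(-6*I*pi/7)) + 1*(exp(4*I*pi/7))*conj(exp(6*I*pi/7)) + 1*(exp(-2*I*pi/7))*conj(exp(4*I*pi/7)) + 1*(exp(6*I*pi/7))*conj(exp(2*I*pi/7))]
      = (1/7)[(1) + (exp(-4*I*pi/7)) + (exp(6*I*pi/7)) + (exp(2*I*pi/7)) + (exp(-2*I*pi/7)) + (exp(-6*I*pi/7)) + (exp(4*I*pi/7))] = 0/7 = 0
(Exp terms are combined using exp(i*s)*conj(exp(i*t)) = exp(i*(s-t)), and sums of them are collapsed using the identity that for every m > 1 the m distinct m-th roots of unity sum to 0, e.g. 1 + exp(2*I*pi/3) + exp(-2*I*pi/3) = 0.)
Hence the multiplicities are chi_4: 1. Dimension check: dim(chi_3)*dim(chi_1) = 1*1 = 1 and sum (mult * dim) = 1*1 = 1.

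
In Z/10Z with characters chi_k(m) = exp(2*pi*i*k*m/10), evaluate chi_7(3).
chi_7(3) = zeta_10^21 = exp(I*pi/5)

Why: chi_7(3) = zeta_10^(7*3) = zeta_10^21. Since zeta_10^10 = 1, this equals zeta_10^1 = exp(2*pi*i*1/10) = exp(I*pi/5).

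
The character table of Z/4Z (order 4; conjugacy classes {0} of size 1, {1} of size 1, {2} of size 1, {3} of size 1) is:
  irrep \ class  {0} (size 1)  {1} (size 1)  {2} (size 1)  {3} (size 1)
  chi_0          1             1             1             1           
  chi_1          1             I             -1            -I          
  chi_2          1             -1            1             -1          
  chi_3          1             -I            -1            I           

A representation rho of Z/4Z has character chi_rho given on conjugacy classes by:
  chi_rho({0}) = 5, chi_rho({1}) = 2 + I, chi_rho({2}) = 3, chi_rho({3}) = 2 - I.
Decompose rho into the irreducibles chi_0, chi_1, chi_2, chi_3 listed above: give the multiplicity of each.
Multiplicities: chi_0: 3, chi_1: 1, chi_2: 1, chi_3: 0.

Use <chi_rho, chi> = (1/|G|) sum_C |C| * chi_rho(C) * conj(chi(C)) with |G| = 4 for each irreducible chi in the table:
  <chi_rho, chi_0> = (1/4)[1*(5)*conj(1) + 1*(2 + I)*conj(1) + 1*(3)*conj(1) + 1*(2 - I)*conj(1)]
      = (1/4)[(5) + (2 + I) + (3) + (2 - I)] = 12/4 = 3
  <chi_rho, chi_1> = (1/4)[1*(5)*conj(1) + 1*(2 + I)*conj(I) + 1*(3)*conj(-1) + 1*(2 - I)*conj(-I)]
      = (1/4)[(5) + (1 - 2*I) + (-3) + (1 + 2*I)] = 4/4 = 1
  <chi_rho, chi_2> = (1/4)[1*(5)*conj(1) + 1*(2 + I)*conj(-1) + 1*(3)*conj(1) + 1*(2 - I)*conj(-1)]
      = (1/4)[(5) + (-2 - I) + (3) + (-2 + I)] = 4/4 = 1
  <chi_rho, chi_3> = (1/4)[1*(5)*conj(1) + 1*(2 + I)*conj(-I) + 1*(3)*conj(-1) + 1*(2 - I)*conj(I)]
      = (1/4)[(5) + (-1 + 2*I) + (-3) + (-1 - 2*I)] = 0/4 = 0
(Exp terms are combined using exp(i*s)*conj(exp(i*t)) = exp(i*(s-t)), and sums of them are collapsed using the identity that for every m > 1 the m distinct m-th roots of unity sum to 0, e.g. 1 + exp(2*I*pi/3) + exp(-2*I*pi/3) = 0.)
Dimension check: dim(rho) = sum (mult * dim) = 3*1 + 1*1 + 1*1 + 0*1 = 5 = chi_rho(e) = 5.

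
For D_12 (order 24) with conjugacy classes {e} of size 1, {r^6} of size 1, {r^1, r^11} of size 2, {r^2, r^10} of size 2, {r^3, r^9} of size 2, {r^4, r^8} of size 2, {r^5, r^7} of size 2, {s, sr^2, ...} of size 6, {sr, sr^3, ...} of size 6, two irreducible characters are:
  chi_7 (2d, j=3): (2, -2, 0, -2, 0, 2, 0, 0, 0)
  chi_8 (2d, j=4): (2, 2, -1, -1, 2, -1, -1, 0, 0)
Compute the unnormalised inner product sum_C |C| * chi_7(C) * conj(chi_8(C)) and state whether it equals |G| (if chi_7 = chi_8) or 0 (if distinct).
Sum = 0; so <chi_7, chi_8> = 0 (distinct irreducibles are orthogonal).

Argument: Compute term by term over conjugacy classes (|C| * chi_7(C) * conj(chi_8(C))):
  1*(2)*conj(2) + 1*(-2)*conj(2) + 2*(0)*conj(-1) + 2*(-2)*conj(-1) + 2*(0)*conj(2) + 2*(2)*conj(-1) + 2*(0)*conj(-1) + 6*(0)*conj(0) + 6*(0)*conj(0)
  = (4) + (-4) + (0) + (4) + (0) + (-4) + (0) + (0) + (0)
  = 0.
Dividing by |G| = 24 gives 0/24 = 0, matching the row-orthogonality relation <chi_7, chi_8> = [chi_7 = chi_8].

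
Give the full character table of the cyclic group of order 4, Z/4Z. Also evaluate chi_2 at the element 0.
Character table of Z/4Z (irreps indexed chi_0,...,chi_3 with chi_k(m) = zeta_4^(k*m), zeta_4 = exp(2*pi*i/4)):
  irrep \ class  {0} (size 1)  {1} (size 1)  {2} (size 1)  {3} (size 1)
  chi_0          1             1             1             1           
  chi_1          1             I             -1            -I          
  chi_2          1             -1            1             -1          
  chi_3          1             -I            -1            I           

Spot check: chi_2(0) = zeta_4^(2*0) = zeta_4^0 = 1.

Z/4Z is abelian, so all 4 irreducible complex representations are 1-dimensional. They are given by chi_k(m) = zeta_4^(k*m) for k = 0,...,3. Row orthogonality: sum_m chi_k(m) conj(chi_l(m)) = 4 * [k = l].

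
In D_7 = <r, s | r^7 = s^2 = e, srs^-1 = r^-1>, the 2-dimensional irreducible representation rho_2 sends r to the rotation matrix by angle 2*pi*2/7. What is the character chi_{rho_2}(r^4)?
chi_{rho_2}(r^4) = 2*cos(2*pi*2*4/7) = 2*cos(16*pi/7)

Reasoning: rho_2(r^4) is rotation by angle 2*pi*2*4/7, whose trace is 2*cos(2*pi*2*4/7) = 2*cos(16*pi/7).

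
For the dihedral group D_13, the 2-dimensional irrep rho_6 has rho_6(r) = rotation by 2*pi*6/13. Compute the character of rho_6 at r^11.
chi_{rho_6}(r^11) = 2*cos(2*pi*6*11/13) = 2*cos(132*pi/13)

Reasoning: rho_6(r^11) is rotation by angle 2*pi*6*11/13, whose trace is 2*cos(2*pi*6*11/13) = 2*cos(132*pi/13).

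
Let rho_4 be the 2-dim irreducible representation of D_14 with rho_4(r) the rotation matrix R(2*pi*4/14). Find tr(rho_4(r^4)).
chi_{rho_4}(r^4) = 2*cos(2*pi*4*4/14) = 2*cos(16*pi/7)

Why: rho_4(r^4) is rotation by angle 2*pi*4*4/14, whose trace is 2*cos(2*pi*4*4/14) = 2*cos(16*pi/7).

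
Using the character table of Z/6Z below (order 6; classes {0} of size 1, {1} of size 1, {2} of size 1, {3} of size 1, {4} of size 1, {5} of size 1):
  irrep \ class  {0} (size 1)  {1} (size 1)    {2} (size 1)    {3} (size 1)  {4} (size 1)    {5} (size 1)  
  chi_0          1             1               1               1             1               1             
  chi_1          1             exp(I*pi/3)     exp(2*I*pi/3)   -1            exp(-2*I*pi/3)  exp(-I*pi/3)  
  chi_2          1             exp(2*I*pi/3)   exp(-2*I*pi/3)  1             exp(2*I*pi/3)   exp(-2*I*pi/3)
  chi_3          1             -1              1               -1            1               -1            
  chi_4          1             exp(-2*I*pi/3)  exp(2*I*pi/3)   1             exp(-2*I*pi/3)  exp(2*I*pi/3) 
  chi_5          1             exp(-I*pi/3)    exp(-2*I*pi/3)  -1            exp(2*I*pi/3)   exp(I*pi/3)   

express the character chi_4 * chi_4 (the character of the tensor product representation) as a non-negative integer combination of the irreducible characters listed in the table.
chi_4 tensor chi_4 = chi_2 (all other irreducibles have multiplicity 0).

Working: The character of a tensor product is the pointwise product (chi_4 * chi_4)(C) = chi_4(C) * chi_4(C):
  {0}: (1)*(1), {1}: (exp(-2*I*pi/3))*(exp(-2*I*pi/3)), {2}: (exp(2*I*pi/3))*(exp(2*I*pi/3)), {3}: (1)*(1), {4}: (exp(-2*I*pi/3))*(exp(-2*I*pi/3)), {5}: (exp(2*I*pi/3))*(exp(2*I*pi/3))
so (chi_4 * chi_4) takes values
  {0} -> 1, {1} -> exp(2*I*pi/3), {2} -> exp(-2*I*pi/3), {3} -> 1, {4} -> exp(2*I*pi/3), {5} -> exp(-2*I*pi/3).
Now take the inner product of this character with each irreducible chi from the table, <chi_4*chi_4, chi> = (1/6) sum_C |C| (chi_4*chi_4)(C) conj(chi(C)):
  <chi_4*chi_4, chi_0> = (1/6)[1*(1)*conj(1) + 1*(exp(2*I*pi/3))*conj(1) + 1*(exp(-2*I*pi/3))*conj(1) + 1*(1)*conj(1) + 1*(exp(2*I*pi/3))*conj(1) + 1*(exp(-2*I*pi/3))*conj(1)]
      = (1/6)[(1) + (exp(2*I*pi/3)) + (exp(-2*I*pi/3)) + (1) + (exp(2*I*pi/3)) + (exp(-2*I*pi/3))] = 0/6 = 0
  <chi_4*chi_4, chi_1> = (1/6)[1*(1)*conj(1) + 1*(exp(2*I*pi/3))*conj(exp(I*pi/3)) + 1*(exp(-2*I*pi/3))*conj(exp(2*I*pi/3)) + 1*(1)*conj(-1) + 1*(exp(2*I*pi/3))*conj(exp(-2*I*pi/3)) + 1*(exp(-2*I*pi/3))*conj(exp(-I*pi/3))]
      = (1/6)[(1) + (exp(I*pi/3)) + (exp(2*I*pi/3)) + (-1) + (exp(-2*I*pi/3)) + (exp(-I*pi/3))] = 0/6 = 0
  <chi_4*chi_4, chi_2> = (1/6)[1*(1)*conj(1) + 1*(exp(2*I*pi/3))*conj(exp(2*I*pi/3)) + 1*(exp(-2*I*pi/3))*conj(exp(-2*I*pi/3)) + 1*(1)*conj(1) + 1*(exp(2*I*pi/3))*conj(exp(2*I*pi/3)) + 1*(exp(-2*I*pi/3))*conj(exp(-2*I*pi/3))]
      = (1/6)[(1) + (1) + (1) + (1) + (1) + (1)] = 6/6 = 1
  <chi_4*chi_4, chi_3> = (1/6)[1*(1)*conj(1) + 1*(exp(2*I*pi/3))*conj(-1) + 1*(exp(-2*I*pi/3))*conj(1) + 1*(1)*conj(-1) + 1*(exp(2*I*pi/3))*conj(1) + 1*(exp(-2*I*pi/3))*conj(-1)]
      = (1/6)[(1) + (-exp(2*I*pi/3)) + (exp(-2*I*pi/3)) + (-1) + (exp(2*I*pi/3)) + (-exp(-2*I*pi/3))] = 0/6 = 0
  <chi_4*chi_4, chi_4> = (1/6)[1*(1)*conj(1) + 1*(exp(2*I*pi/3))*conj(exp(-2*I*pi/3)) + 1*(exp(-2*I*pi/3))*conj(exp(2*I*pi/3)) + 1*(1)*conj(1) + 1*(exp(2*I*pi/3))*conj(exp(-2*I*pi/3)) + 1*(exp(-2*I*pi/3))*conj(exp(2*I*pi/3))]
      = (1/6)[(1) + (exp(-2*I*pi/3)) + (exp(2*I*pi/3)) + (1) + (exp(-2*I*pi/3)) + (exp(2*I*pi/3))] = 0/6 = 0
  <chi_4*chi_4, chi_5> = (1/6)[1*(1)*conj(1) + 1*(exp(2*I*pi/3))*conj(exp(-I*pi/3)) + 1*(exp(-2*I*pi/3))*conj(exp(-2*I*pi/3)) + 1*(1)*conj(-1) + 1*(exp(2*I*pi/3))*conj(exp(2*I*pi/3)) + 1*(exp(-2*I*pi/3))*conj(exp(I*pi/3))]
      = (1/6)[(1) + (-1) + (1) + (-1) + (1) + (-1)] = 0/6 = 0
(Exp terms are combined using exp(i*s)*conj(exp(i*t)) = exp(i*(s-t)), and sums of them are collapsed using the identity that for every m > 1 the m distinct m-th roots of unity sum to 0, e.g. 1 + exp(2*I*pi/3) + exp(-2*I*pi/3) = 0.)
Hence the multiplicities are chi_2: 1. Dimension check: dim(chi_4)*dim(chi_4) = 1*1 = 1 and sum (mult * dim) = 1*1 = 1.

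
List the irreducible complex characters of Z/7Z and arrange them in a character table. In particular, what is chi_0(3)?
Character table of Z/7Z (irreps indexed chi_0,...,chi_6 with chi_k(m) = zeta_7^(k*m), zeta_7 = exp(2*pi*i/7)):
  irrep \ class  {0} (size 1)  {1} (size 1)    {2} (size 1)    {3} (size 1)    {4} (size 1)    {5} (size 1)    {6} (size 1)  
  chi_0          1             1               1               1               1               1               1             
  chi_1          1             exp(2*I*pi/7)   exp(4*I*pi/7)   exp(6*I*pi/7)   exp(-6*I*pi/7)  exp(-4*I*pi/7)  exp(-2*I*pi/7)
  chi_2          1             exp(4*I*pi/7)   exp(-6*I*pi/7)  exp(-2*I*pi/7)  exp(2*I*pi/7)   exp(6*I*pi/7)   exp(-4*I*pi/7)
  chi_3          1             exp(6*I*pi/7)   exp(-2*I*pi/7)  exp(4*I*pi/7)   exp(-4*I*pi/7)  exp(2*I*pi/7)   exp(-6*I*pi/7)
  chi_4          1             exp(-6*I*pi/7)  exp(2*I*pi/7)   exp(-4*I*pi/7)  exp(4*I*pi/7)   exp(-2*I*pi/7)  exp(6*I*pi/7) 
  chi_5          1             exp(-4*I*pi/7)  exp(6*I*pi/7)   exp(2*I*pi/7)   exp(-2*I*pi/7)  exp(-6*I*pi/7)  exp(4*I*pi/7) 
  chi_6          1             exp(-2*I*pi/7)  exp(-4*I*pi/7)  exp(-6*I*pi/7)  exp(6*I*pi/7)   exp(4*I*pi/7)   exp(2*I*pi/7) 

Spot check: chi_0(3) = zeta_7^(0*3) = zeta_7^0 = 1.

Justification: Z/7Z is abelian, so all 7 irreducible complex representations are 1-dimensional. They are given by chi_k(m) = zeta_7^(k*m) for k = 0,...,6. Row orthogonality: sum_m chi_k(m) conj(chi_l(m)) = 7 * [k = l].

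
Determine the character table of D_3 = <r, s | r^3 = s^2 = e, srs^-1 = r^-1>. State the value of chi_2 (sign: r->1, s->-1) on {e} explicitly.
Conjugacy classes: {e} of size 1, {r^1, r^2} of size 2, {s, sr, ..., sr^2} of size 3.
Character table:
  irrep \ class              {e} (size 1)  {r^1, r^2} (size 2)  {s, sr, ..., sr^2} (size 3)
  chi_1 (triv)               1             1                    1                          
  chi_2 (sign: r->1, s->-1)  1             1                    -1                         
  chi_3 (2d, j=1)            2             -1                   0                          

Spot check: chi_2 (sign: r->1, s->-1) on {e} = 1.

Proof sketch: D_3 has order 2*3 = 6 with 3 conjugacy classes, hence 3 irreducibles. Sum of squared dims 1 + 1 + 4 = 6 = |G|. Linear characters come from the abelianisation; the 2-dimensional irreps have character r^k -> 2*cos(2*pi*j*k/3), reflections -> 0.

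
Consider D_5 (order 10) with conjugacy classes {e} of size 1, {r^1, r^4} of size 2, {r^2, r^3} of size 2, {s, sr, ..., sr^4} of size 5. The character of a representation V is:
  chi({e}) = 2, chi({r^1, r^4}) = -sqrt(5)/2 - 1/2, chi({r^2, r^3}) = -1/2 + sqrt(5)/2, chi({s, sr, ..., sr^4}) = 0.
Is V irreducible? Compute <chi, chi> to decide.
Irreducible: <chi, chi> = 1.

Justification: <chi, chi> = (1/|G|) sum_C |C| * |chi(C)|^2 = (1/10)[1*|2|^2 + 2*|-sqrt(5)/2 - 1/2|^2 + 2*|-1/2 + sqrt(5)/2|^2 + 5*|0|^2]
  = (1/10)[(4) + (sqrt(5) + 3) + (3 - sqrt(5)) + (0)] = 10/10 = 1.
A character is irreducible iff <chi, chi> = 1, so this representation is irreducible.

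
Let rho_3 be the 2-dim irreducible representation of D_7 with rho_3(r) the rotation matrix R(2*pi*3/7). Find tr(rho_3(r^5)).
chi_{rho_3}(r^5) = 2*cos(2*pi*3*5/7) = 2*cos(30*pi/7)

Explanation: rho_3(r^5) is rotation by angle 2*pi*3*5/7, whose trace is 2*cos(2*pi*3*5/7) = 2*cos(30*pi/7).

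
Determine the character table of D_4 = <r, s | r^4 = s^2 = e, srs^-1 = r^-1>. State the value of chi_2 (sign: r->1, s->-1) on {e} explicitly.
Conjugacy classes: {e} of size 1, {r^2} of size 1, {r^1, r^3} of size 2, {s, sr^2, ...} of size 2, {sr, sr^3, ...} of size 2.
Character table:
  irrep \ class              {e} (size 1)  {r^2} (size 1)  {r^1, r^3} (size 2)  {s, sr^2, ...} (size 2)  {sr, sr^3, ...} (size 2)
  chi_1 (triv)               1             1               1                    1                        1                       
  chi_2 (sign: r->1, s->-1)  1             1               1                    -1                       -1                      
  chi_3 (r->-1, s->1)        1             1               -1                   1                        -1                      
  chi_4 (r->-1, s->-1)       1             1               -1                   -1                       1                       
  chi_5 (2d, j=1)            2             -2              0                    0                        0                       

Spot check: chi_2 (sign: r->1, s->-1) on {e} = 1.

Explanation: D_4 has order 2*4 = 8 with 5 conjugacy classes, hence 5 irreducibles. Sum of squared dims 1 + 1 + 1 + 1 + 4 = 8 = |G|. Linear characters come from the abelianisation; the 2-dimensional irreps have character r^k -> 2*cos(2*pi*j*k/4), reflections -> 0.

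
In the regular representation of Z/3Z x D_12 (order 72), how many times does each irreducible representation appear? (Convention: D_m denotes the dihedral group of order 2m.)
Each irreducible V_i of dimension d_i appears with multiplicity d_i, i.e. rho_reg = (direct sum over all irreducibles V_i) d_i V_i. The irreducible dimensions for Z/3Z x D_12 are 1, 1, 1, 1, 1, 1, 1, 1, 1, 1, 1, 1, 2, 2, 2, 2, 2, 2, 2, 2, 2, 2, 2, 2, 2, 2, 2: 12 irreducibles of dimension 1, each with multiplicity 1; 15 irreducibles of dimension 2, each with multiplicity 2. Total dimension 12*1*1 + 15*2*2 = 72 = |G|.

General theorem: in the regular representation of a finite group G, each irreducible appears with multiplicity equal to its dimension. Check: dim(rho_reg) = sum d_i^2 = 1 + 1 + 1 + 1 + 1 + 1 + 1 + 1 + 1 + 1 + 1 + 1 + 4 + 4 + 4 + 4 + 4 + 4 + 4 + 4 + 4 + 4 + 4 + 4 + 4 + 4 + 4 = 72 = |G|.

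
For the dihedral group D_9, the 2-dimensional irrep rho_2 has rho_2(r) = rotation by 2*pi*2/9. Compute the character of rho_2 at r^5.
chi_{rho_2}(r^5) = 2*cos(2*pi*2*5/9) = 2*cos(20*pi/9)

Argument: rho_2(r^5) is rotation by angle 2*pi*2*5/9, whose trace is 2*cos(2*pi*2*5/9) = 2*cos(20*pi/9).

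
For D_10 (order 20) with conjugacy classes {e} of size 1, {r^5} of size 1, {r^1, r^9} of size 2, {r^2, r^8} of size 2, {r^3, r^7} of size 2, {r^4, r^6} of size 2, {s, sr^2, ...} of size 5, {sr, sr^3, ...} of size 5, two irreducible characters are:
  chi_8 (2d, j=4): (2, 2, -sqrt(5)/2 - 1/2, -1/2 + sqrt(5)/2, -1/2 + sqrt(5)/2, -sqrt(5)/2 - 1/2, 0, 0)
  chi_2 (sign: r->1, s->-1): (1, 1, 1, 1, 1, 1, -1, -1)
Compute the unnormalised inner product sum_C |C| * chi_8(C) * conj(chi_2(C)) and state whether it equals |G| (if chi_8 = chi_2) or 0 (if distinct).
Sum = 0; so <chi_8, chi_2> = 0 (distinct irreducibles are orthogonal).

Why: Compute term by term over conjugacy classes (|C| * chi_8(C) * conj(chi_2(C))):
  1*(2)*conj(1) + 1*(2)*conj(1) + 2*(-sqrt(5)/2 - 1/2)*conj(1) + 2*(-1/2 + sqrt(5)/2)*conj(1) + 2*(-1/2 + sqrt(5)/2)*conj(1) + 2*(-sqrt(5)/2 - 1/2)*conj(1) + 5*(0)*conj(-1) + 5*(0)*conj(-1)
  = (2) + (2) + (-sqrt(5) - 1) + (-1 + sqrt(5)) + (-1 + sqrt(5)) + (-sqrt(5) - 1) + (0) + (0)
  = 0.
Dividing by |G| = 20 gives 0/20 = 0, matching the row-orthogonality relation <chi_8, chi_2> = [chi_8 = chi_2].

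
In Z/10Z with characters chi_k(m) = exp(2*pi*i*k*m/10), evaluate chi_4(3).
chi_4(3) = zeta_10^12 = exp(2*I*pi/5)

Justification: chi_4(3) = zeta_10^(4*3) = zeta_10^12. Since zeta_10^10 = 1, this equals zeta_10^2 = exp(2*pi*i*2/10) = exp(2*I*pi/5).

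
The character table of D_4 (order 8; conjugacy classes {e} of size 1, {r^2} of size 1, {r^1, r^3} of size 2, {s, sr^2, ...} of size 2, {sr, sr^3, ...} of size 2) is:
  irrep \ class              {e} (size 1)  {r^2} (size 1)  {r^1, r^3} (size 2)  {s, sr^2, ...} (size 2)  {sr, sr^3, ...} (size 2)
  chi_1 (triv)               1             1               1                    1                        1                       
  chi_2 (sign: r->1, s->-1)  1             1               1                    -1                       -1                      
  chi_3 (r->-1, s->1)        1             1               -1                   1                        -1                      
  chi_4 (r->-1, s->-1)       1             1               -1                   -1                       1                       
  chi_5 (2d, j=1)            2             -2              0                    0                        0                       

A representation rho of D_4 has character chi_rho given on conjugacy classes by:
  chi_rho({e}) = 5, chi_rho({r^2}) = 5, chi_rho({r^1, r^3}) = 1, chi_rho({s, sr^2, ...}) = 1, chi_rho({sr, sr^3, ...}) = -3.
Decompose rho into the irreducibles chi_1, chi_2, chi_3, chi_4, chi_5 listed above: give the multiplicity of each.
Multiplicities: chi_1: 1, chi_2: 2, chi_3: 2, chi_4: 0, chi_5: 0.

Use <chi_rho, chi> = (1/|G|) sum_C |C| * chi_rho(C) * conj(chi(C)) with |G| = 8 for each irreducible chi in the table:
  <chi_rho, chi_1> = (1/8)[1*(5)*conj(1) + 1*(5)*conj(1) + 2*(1)*conj(1) + 2*(1)*conj(1) + 2*(-3)*conj(1)]
      = (1/8)[(5) + (5) + (2) + (2) + (-6)] = 8/8 = 1
  <chi_rho, chi_2> = (1/8)[1*(5)*conj(1) + 1*(5)*conj(1) + 2*(1)*conj(1) + 2*(1)*conj(-1) + 2*(-3)*conj(-1)]
      = (1/8)[(5) + (5) + (2) + (-2) + (6)] = 16/8 = 2
  <chi_rho, chi_3> = (1/8)[1*(5)*conj(1) + 1*(5)*conj(1) + 2*(1)*conj(-1) + 2*(1)*conj(1) + 2*(-3)*conj(-1)]
      = (1/8)[(5) + (5) + (-2) + (2) + (6)] = 16/8 = 2
  <chi_rho, chi_4> = (1/8)[1*(5)*conj(1) + 1*(5)*conj(1) + 2*(1)*conj(-1) + 2*(1)*conj(-1) + 2*(-3)*conj(1)]
      = (1/8)[(5) + (5) + (-2) + (-2) + (-6)] = 0/8 = 0
  <chi_rho, chi_5> = (1/8)[1*(5)*conj(2) + 1*(5)*conj(-2) + 2*(1)*conj(0) + 2*(1)*conj(0) + 2*(-3)*conj(0)]
      = (1/8)[(10) + (-10) + (0) + (0) + (0)] = 0/8 = 0
Dimension check: dim(rho) = sum (mult * dim) = 1*1 + 2*1 + 2*1 + 0*1 + 0*2 = 5 = chi_rho(e) = 5.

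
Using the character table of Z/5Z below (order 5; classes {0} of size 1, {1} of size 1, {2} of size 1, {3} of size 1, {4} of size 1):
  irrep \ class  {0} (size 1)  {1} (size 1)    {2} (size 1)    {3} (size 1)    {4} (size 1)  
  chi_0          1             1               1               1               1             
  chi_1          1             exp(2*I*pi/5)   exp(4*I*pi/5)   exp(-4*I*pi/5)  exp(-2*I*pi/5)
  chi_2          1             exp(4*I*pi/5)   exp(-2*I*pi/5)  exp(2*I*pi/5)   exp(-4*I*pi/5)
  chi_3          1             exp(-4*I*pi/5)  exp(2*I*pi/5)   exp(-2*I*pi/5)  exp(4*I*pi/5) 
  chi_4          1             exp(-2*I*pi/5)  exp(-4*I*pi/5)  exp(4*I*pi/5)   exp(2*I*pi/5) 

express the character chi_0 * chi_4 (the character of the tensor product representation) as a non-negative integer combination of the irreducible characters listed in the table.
chi_0 tensor chi_4 = chi_4 (all other irreducibles have multiplicity 0).

Argument: The character of a tensor product is the pointwise product (chi_0 * chi_4)(C) = chi_0(C) * chi_4(C):
  {0}: (1)*(1), {1}: (1)*(exp(-2*I*pi/5)), {2}: (1)*(exp(-4*I*pi/5)), {3}: (1)*(exp(4*I*pi/5)), {4}: (1)*(exp(2*I*pi/5))
so (chi_0 * chi_4) takes values
  {0} -> 1, {1} -> exp(-2*I*pi/5), {2} -> exp(-4*I*pi/5), {3} -> exp(4*I*pi/5), {4} -> exp(2*I*pi/5).
Now take the inner product of this character with each irreducible chi from the table, <chi_0*chi_4, chi> = (1/5) sum_C |C| (chi_0*chi_4)(C) conj(chi(C)):
  <chi_0*chi_4, chi_0> = (1/5)[1*(1)*conj(1) + 1*(exp(-2*I*pi/5))*conj(1) + 1*(exp(-4*I*pi/5))*conj(1) + 1*(exp(4*I*pi/5))*conj(1) + 1*(exp(2*I*pi/5))*conj(1)]
      = (1/5)[(1) + (exp(-2*I*pi/5)) + (exp(-4*I*pi/5)) + (exp(4*I*pi/5)) + (exp(2*I*pi/5))] = 0/5 = 0
  <chi_0*chi_4, chi_1> = (1/5)[1*(1)*conj(1) + 1*(exp(-2*I*pi/5))*conj(exp(2*I*pi/5)) + 1*(exp(-4*I*pi/5))*conj(exp(4*I*pi/5)) + 1*(exp(4*I*pi/5))*conj(exp(-4*I*pi/5)) + 1*(exp(2*I*pi/5))*conj(exp(-2*I*pi/5))]
      = (1/5)[(1) + (exp(-4*I*pi/5)) + (exp(2*I*pi/5)) + (exp(-2*I*pi/5)) + (exp(4*I*pi/5))] = 0/5 = 0
  <chi_0*chi_4, chi_2> = (1/5)[1*(1)*conj(1) + 1*(exp(-2*I*pi/5))*conj(exp(4*I*pi/5)) + 1*(exp(-4*I*pi/5))*conj(exp(-2*I*pi/5)) + 1*(exp(4*I*pi/5))*conj(exp(2*I*pi/5)) + 1*(exp(2*I*pi/5))*conj(exp(-4*I*pi/5))]
      = (1/5)[(1) + (exp(4*I*pi/5)) + (exp(-2*I*pi/5)) + (exp(2*I*pi/5)) + (exp(-4*I*pi/5))] = 0/5 = 0
  <chi_0*chi_4, chi_3> = (1/5)[1*(1)*conj(1) + 1*(exp(-2*I*pi/5))*conj(exp(-4*I*pi/5)) + 1*(exp(-4*I*pi/5))*conj(exp(2*I*pi/5)) + 1*(exp(4*I*pi/5))*conj(exp(-2*I*pi/5)) + 1*(exp(2*I*pi/5))*conj(exp(4*I*pi/5))]
      = (1/5)[(1) + (exp(2*I*pi/5)) + (exp(4*I*pi/5)) + (exp(-4*I*pi/5)) + (exp(-2*I*pi/5))] = 0/5 = 0
  <chi_0*chi_4, chi_4> = (1/5)[1*(1)*conj(1) + 1*(exp(-2*I*pi/5))*conj(exp(-2*I*pi/5)) + 1*(exp(-4*I*pi/5))*conj(exp(-4*I*pi/5)) + 1*(exp(4*I*pi/5))*conj(exp(4*I*pi/5)) + 1*(exp(2*I*pi/5))*conj(exp(2*I*pi/5))]
      = (1/5)[(1) + (1) + (1) + (1) + (1)] = 5/5 = 1
(Exp terms are combined using exp(i*s)*conj(exp(i*t)) = exp(i*(s-t)), and sums of them are collapsed using the identity that for every m > 1 the m distinct m-th roots of unity sum to 0, e.g. 1 + exp(2*I*pi/3) + exp(-2*I*pi/3) = 0.)
Hence the multiplicities are chi_4: 1. Dimension check: dim(chi_0)*dim(chi_4) = 1*1 = 1 and sum (mult * dim) = 1*1 = 1.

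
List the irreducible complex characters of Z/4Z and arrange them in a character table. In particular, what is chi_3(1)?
Character table of Z/4Z (irreps indexed chi_0,...,chi_3 with chi_k(m) = zeta_4^(k*m), zeta_4 = exp(2*pi*i/4)):
  irrep \ class  {0} (size 1)  {1} (size 1)  {2} (size 1)  {3} (size 1)
  chi_0          1             1             1             1           
  chi_1          1             I             -1            -I          
  chi_2          1             -1            1             -1          
  chi_3          1             -I            -1            I           

Spot check: chi_3(1) = zeta_4^(3*1) = zeta_4^3 = -I.

Solution. Z/4Z is abelian, so all 4 irreducible complex representations are 1-dimensional. They are given by chi_k(m) = zeta_4^(k*m) for k = 0,...,3. Row orthogonality: sum_m chi_k(m) conj(chi_l(m)) = 4 * [k = l].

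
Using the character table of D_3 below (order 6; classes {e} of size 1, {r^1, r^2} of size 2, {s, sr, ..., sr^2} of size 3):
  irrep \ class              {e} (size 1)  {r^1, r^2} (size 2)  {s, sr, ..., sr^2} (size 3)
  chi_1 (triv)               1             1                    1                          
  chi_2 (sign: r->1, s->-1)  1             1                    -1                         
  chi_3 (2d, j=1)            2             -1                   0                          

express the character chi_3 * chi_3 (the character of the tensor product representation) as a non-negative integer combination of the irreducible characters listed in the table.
chi_3 tensor chi_3 = chi_1 + chi_2 + chi_3 (all other irreducibles have multiplicity 0).

Proof sketch: The character of a tensor product is the pointwise product (chi_3 * chi_3)(C) = chi_3(C) * chi_3(C):
  {e}: (2)*(2), {r^1, r^2}: (-1)*(-1), {s, sr, ..., sr^2}: (0)*(0)
so (chi_3 * chi_3) takes values
  {e} -> 4, {r^1, r^2} -> 1, {s, sr, ..., sr^2} -> 0.
Now take the inner product of this character with each irreducible chi from the table, <chi_3*chi_3, chi> = (1/6) sum_C |C| (chi_3*chi_3)(C) conj(chi(C)):
  <chi_3*chi_3, chi_1> = (1/6)[1*(4)*conj(1) + 2*(1)*conj(1) + 3*(0)*conj(1)]
      = (1/6)[(4) + (2) + (0)] = 6/6 = 1
  <chi_3*chi_3, chi_2> = (1/6)[1*(4)*conj(1) + 2*(1)*conj(1) + 3*(0)*conj(-1)]
      = (1/6)[(4) + (2) + (0)] = 6/6 = 1
  <chi_3*chi_3, chi_3> = (1/6)[1*(4)*conj(2) + 2*(1)*conj(-1) + 3*(0)*conj(0)]
      = (1/6)[(8) + (-2) + (0)] = 6/6 = 1
Hence the multiplicities are chi_1: 1, chi_2: 1, chi_3: 1. Dimension check: dim(chi_3)*dim(chi_3) = 2*2 = 4 and sum (mult * dim) = 1*1 + 1*1 + 1*2 = 4.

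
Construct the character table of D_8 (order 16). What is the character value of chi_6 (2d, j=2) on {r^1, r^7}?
Conjugacy classes: {e} of size 1, {r^4} of size 1, {r^1, r^7} of size 2, {r^2, r^6} of size 2, {r^3, r^5} of size 2, {s, sr^2, ...} of size 4, {sr, sr^3, ...} of size 4.
Character table:
  irrep \ class              {e} (size 1)  {r^4} (size 1)  {r^1, r^7} (size 2)  {r^2, r^6} (size 2)  {r^3, r^5} (size 2)  {s, sr^2, ...} (size 4)  {sr, sr^3, ...} (size 4)
  chi_1 (triv)               1             1               1                    1                    1                    1                        1                       
  chi_2 (sign: r->1, s->-1)  1             1               1                    1                    1                    -1                       -1                      
  chi_3 (r->-1, s->1)        1             1               -1                   1                    -1                   1                        -1                      
  chi_4 (r->-1, s->-1)       1             1               -1                   1                    -1                   -1                       1                       
  chi_5 (2d, j=1)            2             -2              sqrt(2)              0                    -sqrt(2)             0                        0                       
  chi_6 (2d, j=2)            2             2               0                    -2                   0                    0                        0                       
  chi_7 (2d, j=3)            2             -2              -sqrt(2)             0                    sqrt(2)              0                        0                       

Spot check: chi_6 (2d, j=2) on {r^1, r^7} = 0.

D_8 has order 2*8 = 16 with 7 conjugacy classes, hence 7 irreducibles. Sum of squared dims 1 + 1 + 1 + 1 + 4 + 4 + 4 = 16 = |G|. Linear characters come from the abelianisation; the 2-dimensional irreps have character r^k -> 2*cos(2*pi*j*k/8), reflections -> 0.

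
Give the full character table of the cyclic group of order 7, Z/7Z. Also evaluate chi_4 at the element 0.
Character table of Z/7Z (irreps indexed chi_0,...,chi_6 with chi_k(m) = zeta_7^(k*m), zeta_7 = exp(2*pi*i/7)):
  irrep \ class  {0} (size 1)  {1} (size 1)    {2} (size 1)    {3} (size 1)    {4} (size 1)    {5} (size 1)    {6} (size 1)  
  chi_0          1             1               1               1               1               1               1             
  chi_1          1             exp(2*I*pi/7)   exp(4*I*pi/7)   exp(6*I*pi/7)   exp(-6*I*pi/7)  exp(-4*I*pi/7)  exp(-2*I*pi/7)
  chi_2          1             exp(4*I*pi/7)   exp(-6*I*pi/7)  exp(-2*I*pi/7)  exp(2*I*pi/7)   exp(6*I*pi/7)   exp(-4*I*pi/7)
  chi_3          1             exp(6*I*pi/7)   exp(-2*I*pi/7)  exp(4*I*pi/7)   exp(-4*I*pi/7)  exp(2*I*pi/7)   exp(-6*I*pi/7)
  chi_4          1             exp(-6*I*pi/7)  exp(2*I*pi/7)   exp(-4*I*pi/7)  exp(4*I*pi/7)   exp(-2*I*pi/7)  exp(6*I*pi/7) 
  chi_5          1             exp(-4*I*pi/7)  exp(6*I*pi/7)   exp(2*I*pi/7)   exp(-2*I*pi/7)  exp(-6*I*pi/7)  exp(4*I*pi/7) 
  chi_6          1             exp(-2*I*pi/7)  exp(-4*I*pi/7)  exp(-6*I*pi/7)  exp(6*I*pi/7)   exp(4*I*pi/7)   exp(2*I*pi/7) 

Spot check: chi_4(0) = zeta_7^(4*0) = zeta_7^0 = 1.

Z/7Z is abelian, so all 7 irreducible complex representations are 1-dimensional. They are given by chi_k(m) = zeta_7^(k*m) for k = 0,...,6. Row orthogonality: sum_m chi_k(m) conj(chi_l(m)) = 7 * [k = l].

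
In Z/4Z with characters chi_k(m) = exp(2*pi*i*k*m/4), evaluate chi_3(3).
chi_3(3) = zeta_4^9 = I

Argument: chi_3(3) = zeta_4^(3*3) = zeta_4^9. Since zeta_4^4 = 1, this equals zeta_4^1 = exp(2*pi*i*1/4) = I.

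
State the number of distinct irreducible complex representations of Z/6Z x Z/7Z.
42

Explanation: The number of irreducible complex representations of a finite group equals its number of conjugacy classes. Z/6Z x Z/7Z is abelian of order 42, so every element is its own conjugacy class: 42 classes, so Z/6Z x Z/7Z (order 42) has exactly 42 irreducible complex representations.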